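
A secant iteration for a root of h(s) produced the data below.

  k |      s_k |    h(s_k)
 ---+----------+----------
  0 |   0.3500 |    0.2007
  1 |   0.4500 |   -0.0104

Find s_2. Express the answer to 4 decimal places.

s_2 = 0.4500 − (-0.0104)·(0.4500 − 0.3500) / (-0.0104 − 0.2007)
   = 0.4500 − (-0.001040)/(-0.211100) = 0.445073

0.4451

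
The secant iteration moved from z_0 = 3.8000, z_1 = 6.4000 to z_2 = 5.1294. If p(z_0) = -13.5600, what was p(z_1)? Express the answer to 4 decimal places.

12.9602

The secant line through (3.8000, -13.5600) and (6.4000, p(z_1)) crosses zero at z_2 = 5.1294.
So (3.8000, -13.5600), (6.4000, p(z_1)), (5.1294, 0) are collinear:
p(z_1) = -13.5600 · (6.4000 − 5.1294) / (3.8000 − 5.1294) = -13.5600 · (1.270600)/(-1.329400) = 12.960235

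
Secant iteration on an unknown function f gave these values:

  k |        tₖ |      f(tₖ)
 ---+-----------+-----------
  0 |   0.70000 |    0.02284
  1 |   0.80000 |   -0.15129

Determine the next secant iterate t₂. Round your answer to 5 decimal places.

t₂ = 0.80000 − (-0.15129)·(0.80000 − 0.70000) / (-0.15129 − 0.02284)
   = 0.80000 − (-0.0151290)/(-0.1741300) = 0.7131166

0.71312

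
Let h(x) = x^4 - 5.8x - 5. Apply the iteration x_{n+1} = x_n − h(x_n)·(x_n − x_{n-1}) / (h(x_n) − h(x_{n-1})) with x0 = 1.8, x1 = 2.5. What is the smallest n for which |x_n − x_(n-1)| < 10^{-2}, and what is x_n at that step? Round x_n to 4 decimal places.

n = 5, x_n = 2.0224

h(1.8) = -4.942400, h(2.5) = 19.562500
x2 = 2.500000 − 19.562500·(0.700000)/(24.504900) = 1.941183;  |Δ| = 0.558817
h(1.941183) = -2.059590
x3 = 1.941183 − (-2.059590)·(-0.558817)/(-21.622090) = 1.994413;  |Δ| = 0.053230
h(1.994413) = -0.745639
x4 = 1.994413 − (-0.745639)·(0.053230)/(1.313951) = 2.024619;  |Δ| = 0.030207
h(2.024619) = 0.059693
x5 = 2.024619 − 0.059693·(0.030207)/(0.805332) = 2.022380;  |Δ| = 0.002239
|x5 − x4| = 0.002239 < 10^{-2}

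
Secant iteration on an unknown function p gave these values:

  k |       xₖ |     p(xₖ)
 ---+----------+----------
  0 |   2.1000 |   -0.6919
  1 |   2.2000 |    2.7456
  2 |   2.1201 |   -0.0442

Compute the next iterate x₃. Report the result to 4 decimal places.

2.1214

x₃ = 2.1201 − (-0.0442)·(2.1201 − 2.2000) / (-0.0442 − 2.7456)
   = 2.1201 − (0.003532)/(-2.789800) = 2.121366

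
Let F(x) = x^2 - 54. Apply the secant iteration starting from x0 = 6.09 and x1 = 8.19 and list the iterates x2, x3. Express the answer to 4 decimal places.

F(6.09) = -16.911900, F(8.19) = 13.076100
x2 = 8.190000 − 13.076100·(8.190000 − 6.090000) / (13.076100 − (-16.911900)) = 8.190000 − (27.459810)/(29.988000) = 7.274307
F(7.274307) = -1.084462
x3 = 7.274307 − (-1.084462)·(7.274307 − 8.190000) / (-1.084462 − 13.076100) = 7.274307 − (0.993034)/(-14.160562) = 7.344433

7.2743, 7.3444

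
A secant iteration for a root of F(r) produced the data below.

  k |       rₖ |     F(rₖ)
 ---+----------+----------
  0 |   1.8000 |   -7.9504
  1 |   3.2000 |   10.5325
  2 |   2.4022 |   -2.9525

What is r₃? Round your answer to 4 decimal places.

r₃ = 2.4022 − (-2.9525)·(2.4022 − 3.2000) / (-2.9525 − 10.5325)
   = 2.4022 − (2.355505)/(-13.485000) = 2.576876

2.5769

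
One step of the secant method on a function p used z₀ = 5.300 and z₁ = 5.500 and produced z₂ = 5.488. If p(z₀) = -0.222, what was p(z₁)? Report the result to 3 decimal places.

The secant line through (5.300, -0.222) and (5.500, p(z₁)) crosses zero at z₂ = 5.488.
So (5.300, -0.222), (5.500, p(z₁)), (5.488, 0) are collinear:
p(z₁) = -0.222 · (5.500 − 5.488) / (5.300 − 5.488) = -0.222 · (0.01200)/(-0.18800) = 0.01417

0.014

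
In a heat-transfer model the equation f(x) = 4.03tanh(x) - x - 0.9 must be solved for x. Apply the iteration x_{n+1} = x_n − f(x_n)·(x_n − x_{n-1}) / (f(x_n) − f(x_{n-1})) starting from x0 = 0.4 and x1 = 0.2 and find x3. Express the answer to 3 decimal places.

f(0.4) = 0.23119, f(0.2) = -0.30458
x2 = 0.20000 − (-0.30458)·(0.20000 − 0.40000) / (-0.30458 − 0.23119) = 0.20000 − (0.06092)/(-0.53577) = 0.31370
f(0.31370) = 0.01060
x3 = 0.31370 − 0.01060·(0.31370 − 0.20000) / (0.01060 − (-0.30458)) = 0.31370 − (0.00121)/(0.31518) = 0.30987

0.310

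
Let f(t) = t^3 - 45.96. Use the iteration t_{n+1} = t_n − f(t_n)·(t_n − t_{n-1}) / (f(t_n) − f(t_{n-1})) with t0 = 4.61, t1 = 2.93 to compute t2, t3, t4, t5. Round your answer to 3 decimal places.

f(4.61) = 52.01218, f(2.93) = -20.80624
t2 = 2.93000 − (-20.80624)·(2.93000 − 4.61000) / (-20.80624 − 52.01218) = 2.93000 − (34.95449)/(-72.81842) = 3.41002
f(3.41002) = -6.30739
t3 = 3.41002 − (-6.30739)·(3.41002 − 2.93000) / (-6.30739 − (-20.80624)) = 3.41002 − (-3.02769)/(14.49885) = 3.61885
f(3.61885) = 1.43255
t4 = 3.61885 − 1.43255·(3.61885 − 3.41002) / (1.43255 − (-6.30739)) = 3.61885 − (0.29915)/(7.73994) = 3.58020
f(3.58020) = -0.06978
t5 = 3.58020 − (-0.06978)·(3.58020 − 3.61885) / (-0.06978 − 1.43255) = 3.58020 − (0.00270)/(-1.50233) = 3.58199

3.410, 3.619, 3.580, 3.582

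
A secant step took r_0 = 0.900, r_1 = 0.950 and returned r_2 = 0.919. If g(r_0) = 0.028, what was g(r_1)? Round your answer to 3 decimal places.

-0.046

The secant line through (0.900, 0.028) and (0.950, g(r_1)) crosses zero at r_2 = 0.919.
So (0.900, 0.028), (0.950, g(r_1)), (0.919, 0) are collinear:
g(r_1) = 0.028 · (0.950 − 0.919) / (0.900 − 0.919) = 0.028 · (0.03100)/(-0.01900) = -0.04568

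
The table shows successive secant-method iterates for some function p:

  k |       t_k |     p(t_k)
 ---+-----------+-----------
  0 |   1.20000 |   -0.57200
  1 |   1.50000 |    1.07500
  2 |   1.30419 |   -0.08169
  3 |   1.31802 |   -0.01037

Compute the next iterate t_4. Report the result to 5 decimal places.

1.32003

t_4 = 1.31802 − (-0.01037)·(1.31802 − 1.30419) / (-0.01037 − (-0.08169))
   = 1.31802 − (-0.0001434)/(0.0713200) = 1.3200309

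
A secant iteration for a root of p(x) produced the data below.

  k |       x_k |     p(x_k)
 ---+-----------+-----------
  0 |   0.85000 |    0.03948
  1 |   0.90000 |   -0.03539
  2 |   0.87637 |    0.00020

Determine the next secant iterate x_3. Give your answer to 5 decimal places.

0.87650

x_3 = 0.87637 − 0.00020·(0.87637 − 0.90000) / (0.00020 − (-0.03539))
   = 0.87637 − (-0.0000047)/(0.0355900) = 0.8765028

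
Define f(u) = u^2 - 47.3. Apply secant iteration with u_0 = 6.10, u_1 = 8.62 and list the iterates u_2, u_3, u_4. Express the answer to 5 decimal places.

f(6.10) = -10.0900000, f(8.62) = 27.0044000
u_2 = 8.6200000 − 27.0044000·(8.6200000 − 6.1000000) / (27.0044000 − (-10.0900000)) = 8.6200000 − (68.0510880)/(37.0944000) = 6.7854620
f(6.7854620) = -1.2575060
u_3 = 6.7854620 − (-1.2575060)·(6.7854620 − 8.6200000) / (-1.2575060 − 27.0044000) = 6.7854620 − (2.3069427)/(-28.2619060) = 6.8670892
f(6.8670892) = -0.1430853
u_4 = 6.8670892 − (-0.1430853)·(6.8670892 − 6.7854620) / (-0.1430853 − (-1.2575060)) = 6.8670892 − (-0.0116797)/(1.1144207) = 6.8775697

6.78546, 6.86709, 6.87757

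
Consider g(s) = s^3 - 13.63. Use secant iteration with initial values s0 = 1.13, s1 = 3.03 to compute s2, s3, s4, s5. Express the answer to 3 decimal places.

2.008, 2.295, 2.406, 2.388

g(1.13) = -12.18710, g(3.03) = 14.18813
s2 = 3.03000 − 14.18813·(3.03000 − 1.13000) / (14.18813 − (-12.18710)) = 3.03000 − (26.95744)/(26.37523) = 2.00793
g(2.00793) = -5.53451
s3 = 2.00793 − (-5.53451)·(2.00793 − 3.03000) / (-5.53451 − 14.18813) = 2.00793 − (5.65668)/(-19.72264) = 2.29474
g(2.29474) = -1.54633
s4 = 2.29474 − (-1.54633)·(2.29474 − 2.00793) / (-1.54633 − (-5.53451)) = 2.29474 − (-0.44350)/(3.98819) = 2.40594
g(2.40594) = 0.29693
s5 = 2.40594 − 0.29693·(2.40594 − 2.29474) / (0.29693 − (-1.54633)) = 2.40594 − (0.03302)/(1.84326) = 2.38803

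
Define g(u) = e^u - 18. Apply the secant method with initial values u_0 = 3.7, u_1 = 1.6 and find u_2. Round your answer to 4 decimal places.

2.3719

g(3.7) = 22.447304, g(1.6) = -13.046968
u_2 = 1.600000 − (-13.046968)·(1.600000 − 3.700000) / (-13.046968 − 22.447304) = 1.600000 − (27.398632)/(-35.494272) = 2.371917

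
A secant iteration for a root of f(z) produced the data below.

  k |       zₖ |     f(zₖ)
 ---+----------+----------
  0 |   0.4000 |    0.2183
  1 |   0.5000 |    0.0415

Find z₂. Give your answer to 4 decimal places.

0.5235

z₂ = 0.5000 − 0.0415·(0.5000 − 0.4000) / (0.0415 − 0.2183)
   = 0.5000 − (0.004150)/(-0.176800) = 0.523473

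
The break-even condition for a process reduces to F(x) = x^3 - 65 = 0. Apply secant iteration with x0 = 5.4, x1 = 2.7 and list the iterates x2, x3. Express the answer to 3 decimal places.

3.588, 4.218

F(5.4) = 92.46400, F(2.7) = -45.31700
x2 = 2.70000 − (-45.31700)·(2.70000 − 5.40000) / (-45.31700 − 92.46400) = 2.70000 − (122.35590)/(-137.78100) = 3.58805
F(3.58805) = -18.80722
x3 = 3.58805 − (-18.80722)·(3.58805 − 2.70000) / (-18.80722 − (-45.31700)) = 3.58805 − (-16.70168)/(26.50978) = 4.21807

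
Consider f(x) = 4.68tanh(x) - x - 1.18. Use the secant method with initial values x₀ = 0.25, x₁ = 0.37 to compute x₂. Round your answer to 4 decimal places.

f(0.25) = -0.283781, f(0.37) = 0.106681
x₂ = 0.370000 − 0.106681·(0.370000 − 0.250000) / (0.106681 − (-0.283781)) = 0.370000 − (0.012802)/(0.390462) = 0.337214

0.3372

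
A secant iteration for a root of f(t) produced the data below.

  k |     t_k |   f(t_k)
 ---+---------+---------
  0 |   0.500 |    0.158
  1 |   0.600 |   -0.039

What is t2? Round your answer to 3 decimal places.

t2 = 0.600 − (-0.039)·(0.600 − 0.500) / (-0.039 − 0.158)
   = 0.600 − (-0.00390)/(-0.19700) = 0.58020

0.580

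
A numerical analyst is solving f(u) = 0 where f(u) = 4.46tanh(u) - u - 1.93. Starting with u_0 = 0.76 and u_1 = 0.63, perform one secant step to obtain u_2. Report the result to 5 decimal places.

f(0.76) = 0.1692032, f(0.63) = -0.0710871
u_2 = 0.6300000 − (-0.0710871)·(0.6300000 − 0.7600000) / (-0.0710871 − 0.1692032) = 0.6300000 − (0.0092413)/(-0.2402904) = 0.6684590

0.66846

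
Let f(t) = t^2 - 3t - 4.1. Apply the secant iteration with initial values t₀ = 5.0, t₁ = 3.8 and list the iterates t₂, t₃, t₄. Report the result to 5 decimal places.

f(5.0) = 5.9000000, f(3.8) = -1.0600000
t₂ = 3.8000000 − (-1.0600000)·(3.8000000 − 5.0000000) / (-1.0600000 − 5.9000000) = 3.8000000 − (1.2720000)/(-6.9600000) = 3.9827586
f(3.9827586) = -0.1859096
t₃ = 3.9827586 − (-0.1859096)·(3.9827586 − 3.8000000) / (-0.1859096 − (-1.0600000)) = 3.9827586 − (-0.0339766)/(0.8740904) = 4.0216294
f(4.0216294) = 0.0086149
t₄ = 4.0216294 − 0.0086149·(4.0216294 − 3.9827586) / (0.0086149 − (-0.1859096)) = 4.0216294 − (0.0003349)/(0.1945245) = 4.0199079

3.98276, 4.02163, 4.01991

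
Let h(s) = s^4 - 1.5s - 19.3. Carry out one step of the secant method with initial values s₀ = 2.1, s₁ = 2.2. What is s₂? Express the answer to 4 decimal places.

h(2.1) = -3.001900, h(2.2) = 0.825600
s₂ = 2.200000 − 0.825600·(2.200000 − 2.100000) / (0.825600 − (-3.001900)) = 2.200000 − (0.082560)/(3.827500) = 2.178430

2.1784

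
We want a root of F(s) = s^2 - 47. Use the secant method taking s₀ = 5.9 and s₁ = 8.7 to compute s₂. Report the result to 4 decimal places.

6.7349

F(5.9) = -12.190000, F(8.7) = 28.690000
s₂ = 8.700000 − 28.690000·(8.700000 − 5.900000) / (28.690000 − (-12.190000)) = 8.700000 − (80.332000)/(40.880000) = 6.734932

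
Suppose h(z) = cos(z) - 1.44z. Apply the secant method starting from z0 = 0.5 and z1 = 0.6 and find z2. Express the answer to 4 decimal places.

0.5803

h(0.5) = 0.157583, h(0.6) = -0.038664
z2 = 0.600000 − (-0.038664)·(0.600000 − 0.500000) / (-0.038664 − 0.157583) = 0.600000 − (-0.003866)/(-0.196247) = 0.580298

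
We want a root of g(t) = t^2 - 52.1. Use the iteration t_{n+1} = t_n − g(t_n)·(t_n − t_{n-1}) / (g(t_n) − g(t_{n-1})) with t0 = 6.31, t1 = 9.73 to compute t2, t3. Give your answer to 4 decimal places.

g(6.31) = -12.283900, g(9.73) = 42.572900
t2 = 9.730000 − 42.572900·(9.730000 − 6.310000) / (42.572900 − (-12.283900)) = 9.730000 − (145.599318)/(54.856800) = 7.075829
g(7.075829) = -2.032641
t3 = 7.075829 − (-2.032641)·(7.075829 − 9.730000) / (-2.032641 − 42.572900) = 7.075829 − (5.394978)/(-44.605541) = 7.196778

7.0758, 7.1968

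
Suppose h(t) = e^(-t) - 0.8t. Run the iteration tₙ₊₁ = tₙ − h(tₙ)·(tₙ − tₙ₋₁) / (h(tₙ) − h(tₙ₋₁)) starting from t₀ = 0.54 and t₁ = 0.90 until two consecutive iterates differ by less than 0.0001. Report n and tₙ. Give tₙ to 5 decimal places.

h(0.54) = 0.1507483, h(0.90) = -0.3134303
t₂ = 0.9000000 − (-0.3134303)·(0.3600000)/(-0.4641786) = 0.6569149;  |Δ| = 0.2430851
h(0.6569149) = -0.0070835
t₃ = 0.6569149 − (-0.0070835)·(-0.2430851)/(0.3063468) = 0.6512941;  |Δ| = 0.0056207
h(0.6512941) = 0.0003354
t₄ = 0.6512941 − 0.0003354·(-0.0056207)/(0.0074189) = 0.6515482;  |Δ| = 0.0002541
h(0.6515482) = -0.0000004
t₅ = 0.6515482 − (-0.0000004)·(0.0002541)/(-0.0003357) = 0.6515479;  |Δ| = 0.0000003
|t₅ − t₄| = 0.0000003 < 0.0001

n = 5, tₙ = 0.65155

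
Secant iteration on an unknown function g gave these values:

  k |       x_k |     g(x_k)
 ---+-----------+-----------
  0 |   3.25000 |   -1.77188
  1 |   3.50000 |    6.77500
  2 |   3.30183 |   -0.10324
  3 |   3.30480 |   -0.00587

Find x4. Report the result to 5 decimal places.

x4 = 3.30480 − (-0.00587)·(3.30480 − 3.30183) / (-0.00587 − (-0.10324))
   = 3.30480 − (-0.0000174)/(0.0973700) = 3.3049790

3.30498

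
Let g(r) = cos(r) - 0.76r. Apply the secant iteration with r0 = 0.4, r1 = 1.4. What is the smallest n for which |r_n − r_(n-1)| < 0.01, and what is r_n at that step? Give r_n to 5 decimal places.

n = 4, r_n = 0.85928

g(0.4) = 0.6170610, g(1.4) = -0.8940329
r2 = 1.4000000 − (-0.8940329)·(1.0000000)/(-1.5110939) = 0.8083539;  |Δ| = 0.5916461
g(0.8083539) = 0.0763409
r3 = 0.8083539 − 0.0763409·(-0.5916461)/(0.9703737) = 0.8548996;  |Δ| = 0.0465458
g(0.8548996) = 0.0065706
r4 = 0.8548996 − 0.0065706·(0.0465458)/(-0.0697703) = 0.8592830;  |Δ| = 0.0043834
|r4 − r3| = 0.0043834 < 0.01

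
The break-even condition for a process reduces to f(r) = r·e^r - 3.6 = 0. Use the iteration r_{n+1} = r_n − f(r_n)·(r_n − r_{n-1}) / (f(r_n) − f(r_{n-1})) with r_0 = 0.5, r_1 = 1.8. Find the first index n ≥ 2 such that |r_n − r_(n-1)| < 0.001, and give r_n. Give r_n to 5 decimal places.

n = 7, r_n = 1.14528

f(0.5) = -2.7756394, f(1.8) = 7.2893654
r_2 = 1.8000000 − 7.2893654·(1.3000000)/(10.0650048) = 0.8585027;  |Δ| = 0.9414973
f(0.8585027) = -1.5742557
r_3 = 0.8585027 − (-1.5742557)·(-0.9414973)/(-8.8636211) = 1.0257207;  |Δ| = 0.1672181
f(1.0257207) = -0.7391572
r_4 = 1.0257207 − (-0.7391572)·(0.1672181)/(0.8350985) = 1.1737278;  |Δ| = 0.1480070
f(1.1737278) = 0.1958659
r_5 = 1.1737278 − 0.1958659·(0.1480070)/(0.9350231) = 1.1427237;  |Δ| = 0.0310041
f(1.1427237) = -0.0172227
r_6 = 1.1427237 − (-0.0172227)·(-0.0310041)/(-0.2130886) = 1.1452296;  |Δ| = 0.0025059
f(1.1452296) = -0.0003571
r_7 = 1.1452296 − (-0.0003571)·(0.0025059)/(0.0168656) = 1.1452826;  |Δ| = 0.0000531
|r_7 − r_6| = 0.0000531 < 0.001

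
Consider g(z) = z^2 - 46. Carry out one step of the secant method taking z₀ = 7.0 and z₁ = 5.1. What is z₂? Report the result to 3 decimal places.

6.752

g(7.0) = 3.00000, g(5.1) = -19.99000
z₂ = 5.10000 − (-19.99000)·(5.10000 − 7.00000) / (-19.99000 − 3.00000) = 5.10000 − (37.98100)/(-22.99000) = 6.75207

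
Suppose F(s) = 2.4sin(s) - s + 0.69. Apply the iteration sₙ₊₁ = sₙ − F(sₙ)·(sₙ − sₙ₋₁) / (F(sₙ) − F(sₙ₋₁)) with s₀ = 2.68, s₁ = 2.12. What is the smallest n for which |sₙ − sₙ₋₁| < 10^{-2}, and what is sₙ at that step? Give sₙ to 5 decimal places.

n = 4, sₙ = 2.36758

F(2.68) = -0.9211009, F(2.12) = 0.6170572
s₂ = 2.1200000 − 0.6170572·(-0.5600000)/(1.5381580) = 2.3446531;  |Δ| = 0.2246531
F(2.3446531) = 0.0618760
s₃ = 2.3446531 − 0.0618760·(0.2246531)/(-0.5551811) = 2.3696912;  |Δ| = 0.0250380
F(2.3696912) = -0.0056934
s₄ = 2.3696912 − (-0.0056934)·(0.0250380)/(-0.0675694) = 2.3675815;  |Δ| = 0.0021097
|s₄ − s₃| = 0.0021097 < 10^{-2}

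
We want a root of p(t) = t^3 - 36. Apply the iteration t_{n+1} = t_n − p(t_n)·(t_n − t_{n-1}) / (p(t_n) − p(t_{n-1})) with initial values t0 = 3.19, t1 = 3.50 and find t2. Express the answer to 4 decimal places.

p(3.19) = -3.538241, p(3.50) = 6.875000
t2 = 3.500000 − 6.875000·(3.500000 − 3.190000) / (6.875000 − (-3.538241)) = 3.500000 − (2.131250)/(10.413241) = 3.295333

3.2953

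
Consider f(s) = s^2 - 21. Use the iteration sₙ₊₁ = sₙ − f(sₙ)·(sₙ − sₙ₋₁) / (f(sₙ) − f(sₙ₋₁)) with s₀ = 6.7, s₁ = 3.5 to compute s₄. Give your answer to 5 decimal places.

4.58180

f(6.7) = 23.8900000, f(3.5) = -8.7500000
s₂ = 3.5000000 − (-8.7500000)·(3.5000000 − 6.7000000) / (-8.7500000 − 23.8900000) = 3.5000000 − (28.0000000)/(-32.6400000) = 4.3578431
f(4.3578431) = -2.0092032
s₃ = 4.3578431 − (-2.0092032)·(4.3578431 − 3.5000000) / (-2.0092032 − (-8.7500000)) = 4.3578431 − (-1.7235812)/(6.7407968) = 4.6135371
f(4.6135371) = 0.2847247
s₄ = 4.6135371 − 0.2847247·(4.6135371 − 4.3578431) / (0.2847247 − (-2.0092032)) = 4.6135371 − (0.0728024)/(2.2939279) = 4.5818001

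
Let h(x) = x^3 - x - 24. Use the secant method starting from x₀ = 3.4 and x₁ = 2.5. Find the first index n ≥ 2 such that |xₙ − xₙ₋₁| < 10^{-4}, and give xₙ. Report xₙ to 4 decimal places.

h(3.4) = 11.904000, h(2.5) = -10.875000
x₂ = 2.500000 − (-10.875000)·(-0.900000)/(-22.779000) = 2.929672;  |Δ| = 0.429672
h(2.929672) = -1.784360
x₃ = 2.929672 − (-1.784360)·(0.429672)/(9.090640) = 3.014010;  |Δ| = 0.084338
h(3.014010) = 0.366040
x₄ = 3.014010 − 0.366040·(0.084338)/(2.150400) = 2.999654;  |Δ| = 0.014356
h(2.999654) = -0.008985
x₅ = 2.999654 − (-0.008985)·(-0.014356)/(-0.375025) = 2.999998;  |Δ| = 0.000344
h(2.999998) = -0.000043
x₆ = 2.999998 − (-0.000043)·(0.000344)/(0.008942) = 3.000000;  |Δ| = 0.000002
|x₆ − x₅| = 0.000002 < 10^{-4}

n = 6, xₙ = 3.0000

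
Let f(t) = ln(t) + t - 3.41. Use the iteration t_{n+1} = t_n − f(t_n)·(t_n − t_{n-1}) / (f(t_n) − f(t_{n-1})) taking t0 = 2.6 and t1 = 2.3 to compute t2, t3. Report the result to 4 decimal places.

2.4967, 2.4955

f(2.6) = 0.145511, f(2.3) = -0.277091
t2 = 2.300000 − (-0.277091)·(2.300000 − 2.600000) / (-0.277091 − 0.145511) = 2.300000 − (0.083127)/(-0.422602) = 2.496703
f(2.496703) = 0.001674
t3 = 2.496703 − 0.001674·(2.496703 − 2.300000) / (0.001674 − (-0.277091)) = 2.496703 − (0.000329)/(0.278765) = 2.495522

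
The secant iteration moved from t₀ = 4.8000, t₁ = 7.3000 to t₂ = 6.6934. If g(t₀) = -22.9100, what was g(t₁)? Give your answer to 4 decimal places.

7.3398

The secant line through (4.8000, -22.9100) and (7.3000, g(t₁)) crosses zero at t₂ = 6.6934.
So (4.8000, -22.9100), (7.3000, g(t₁)), (6.6934, 0) are collinear:
g(t₁) = -22.9100 · (7.3000 − 6.6934) / (4.8000 − 6.6934) = -22.9100 · (0.606600)/(-1.893400) = 7.339815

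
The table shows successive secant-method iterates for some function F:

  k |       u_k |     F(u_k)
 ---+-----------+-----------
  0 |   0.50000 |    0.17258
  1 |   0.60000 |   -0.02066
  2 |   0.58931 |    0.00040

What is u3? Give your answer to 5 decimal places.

u3 = 0.58931 − 0.00040·(0.58931 − 0.60000) / (0.00040 − (-0.02066))
   = 0.58931 − (-0.0000043)/(0.0210600) = 0.5895130

0.58951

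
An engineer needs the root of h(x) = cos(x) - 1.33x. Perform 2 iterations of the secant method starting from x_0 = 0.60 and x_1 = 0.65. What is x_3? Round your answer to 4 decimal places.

0.6144

h(0.60) = 0.027336, h(0.65) = -0.068416
x_2 = 0.650000 − (-0.068416)·(0.650000 − 0.600000) / (-0.068416 − 0.027336) = 0.650000 − (-0.003421)/(-0.095752) = 0.614274
h(0.614274) = 0.000207
x_3 = 0.614274 − 0.000207·(0.614274 − 0.650000) / (0.000207 − (-0.068416)) = 0.614274 − (-0.000007)/(0.068624) = 0.614382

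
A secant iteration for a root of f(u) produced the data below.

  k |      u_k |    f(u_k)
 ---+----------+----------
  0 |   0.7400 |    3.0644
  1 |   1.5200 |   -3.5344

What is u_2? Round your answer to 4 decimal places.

1.1022

u_2 = 1.5200 − (-3.5344)·(1.5200 − 0.7400) / (-3.5344 − 3.0644)
   = 1.5200 − (-2.756832)/(-6.598800) = 1.102222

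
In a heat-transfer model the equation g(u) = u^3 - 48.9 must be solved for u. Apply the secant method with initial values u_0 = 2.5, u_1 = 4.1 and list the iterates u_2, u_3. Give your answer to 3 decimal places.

g(2.5) = -33.27500, g(4.1) = 20.02100
u_2 = 4.10000 − 20.02100·(4.10000 − 2.50000) / (20.02100 − (-33.27500)) = 4.10000 − (32.03360)/(53.29600) = 3.49895
g(3.49895) = -6.06360
u_3 = 3.49895 − (-6.06360)·(3.49895 − 4.10000) / (-6.06360 − 20.02100) = 3.49895 − (3.64453)/(-26.08460) = 3.63867

3.499, 3.639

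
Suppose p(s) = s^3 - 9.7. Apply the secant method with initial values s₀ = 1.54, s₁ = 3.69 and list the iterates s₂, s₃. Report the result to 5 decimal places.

1.81908, 1.97479

p(1.54) = -6.0477360, p(3.69) = 40.5434090
s₂ = 3.6900000 − 40.5434090·(3.6900000 − 1.5400000) / (40.5434090 − (-6.0477360)) = 3.6900000 − (87.1683293)/(46.5911450) = 1.8190795
p(1.8190795) = -3.6805748
s₃ = 1.8190795 − (-3.6805748)·(1.8190795 − 3.6900000) / (-3.6805748 − 40.5434090) = 1.8190795 − (6.8860629)/(-44.2239838) = 1.9747883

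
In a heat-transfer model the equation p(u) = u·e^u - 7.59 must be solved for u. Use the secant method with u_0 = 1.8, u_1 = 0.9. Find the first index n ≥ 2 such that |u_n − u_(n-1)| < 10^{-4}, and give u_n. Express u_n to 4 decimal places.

n = 7, u_n = 1.5735

p(1.8) = 3.299365, p(0.9) = -5.376357
u_2 = 0.900000 − (-5.376357)·(-0.900000)/(-8.675723) = 1.457731;  |Δ| = 0.557731
p(1.457731) = -1.327293
u_3 = 1.457731 − (-1.327293)·(0.557731)/(4.049064) = 1.640557;  |Δ| = 0.182826
p(1.640557) = 0.872060
u_4 = 1.640557 − 0.872060·(0.182826)/(2.199353) = 1.568065;  |Δ| = 0.072492
p(1.568065) = -0.067432
u_5 = 1.568065 − (-0.067432)·(-0.072492)/(-0.939492) = 1.573268;  |Δ| = 0.005203
p(1.573268) = -0.003098
u_6 = 1.573268 − (-0.003098)·(0.005203)/(0.064334) = 1.573519;  |Δ| = 0.000251
p(1.573519) = 0.000012
u_7 = 1.573519 − 0.000012·(0.000251)/(0.003110) = 1.573518;  |Δ| = 0.000001
|u_7 − u_6| = 0.000001 < 10^{-4}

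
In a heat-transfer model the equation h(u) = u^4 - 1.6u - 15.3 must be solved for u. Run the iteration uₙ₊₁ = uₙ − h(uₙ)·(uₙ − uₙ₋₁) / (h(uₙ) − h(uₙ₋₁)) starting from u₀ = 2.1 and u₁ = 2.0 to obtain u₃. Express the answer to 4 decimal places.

h(2.1) = 0.788100, h(2.0) = -2.500000
u₂ = 2.000000 − (-2.500000)·(2.000000 − 2.100000) / (-2.500000 − 0.788100) = 2.000000 − (0.250000)/(-3.288100) = 2.076032
h(2.076032) = -0.046345
u₃ = 2.076032 − (-0.046345)·(2.076032 − 2.000000) / (-0.046345 − (-2.500000)) = 2.076032 − (-0.003524)/(2.453655) = 2.077468

2.0775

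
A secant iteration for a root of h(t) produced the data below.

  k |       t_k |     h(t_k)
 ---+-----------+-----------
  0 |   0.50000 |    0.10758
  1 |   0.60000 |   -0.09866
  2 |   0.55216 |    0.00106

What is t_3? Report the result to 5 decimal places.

0.55267

t_3 = 0.55216 − 0.00106·(0.55216 − 0.60000) / (0.00106 − (-0.09866))
   = 0.55216 − (-0.0000507)/(0.0997200) = 0.5526685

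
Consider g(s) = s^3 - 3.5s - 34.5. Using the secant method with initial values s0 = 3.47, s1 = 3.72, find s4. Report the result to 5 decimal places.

g(3.47) = -4.8630770, g(3.72) = 3.9588480
s2 = 3.7200000 − 3.9588480·(3.7200000 − 3.4700000) / (3.9588480 − (-4.8630770)) = 3.7200000 − (0.9897120)/(8.8219250) = 3.6078122
g(3.6078122) = -0.1669433
s3 = 3.6078122 − (-0.1669433)·(3.6078122 − 3.7200000) / (-0.1669433 − 3.9588480) = 3.6078122 − (0.0187290)/(-4.1257913) = 3.6123517
g(3.6123517) = -0.0053461
s4 = 3.6123517 − (-0.0053461)·(3.6123517 − 3.6078122) / (-0.0053461 − (-0.1669433)) = 3.6123517 − (-0.0000243)/(0.1615972) = 3.6125019

3.61250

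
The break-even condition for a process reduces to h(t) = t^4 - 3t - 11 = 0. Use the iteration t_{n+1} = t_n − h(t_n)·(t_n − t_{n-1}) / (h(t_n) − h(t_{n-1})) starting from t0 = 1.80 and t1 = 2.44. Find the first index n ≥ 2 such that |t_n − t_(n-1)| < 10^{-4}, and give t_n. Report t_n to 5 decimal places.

h(1.80) = -5.9024000, h(2.44) = 17.1253530
t2 = 2.4400000 − 17.1253530·(0.6400000)/(23.0277530) = 1.9640428;  |Δ| = 0.4759572
h(1.9640428) = -2.0121002
t3 = 1.9640428 − (-2.0121002)·(-0.4759572)/(-19.1374532) = 2.0140846;  |Δ| = 0.0500419
h(2.0140846) = -0.5867629
t4 = 2.0140846 − (-0.5867629)·(0.0500419)/(1.4253373) = 2.0346851;  |Δ| = 0.0206005
h(2.0346851) = 0.0350777
t5 = 2.0346851 − 0.0350777·(0.0206005)/(0.6218406) = 2.0335231;  |Δ| = 0.0011621
h(2.0335231) = -0.0005571
t6 = 2.0335231 − (-0.0005571)·(-0.0011621)/(-0.0356348) = 2.0335412;  |Δ| = 0.0000182
|t6 − t5| = 0.0000182 < 10^{-4}

n = 6, t_n = 2.03354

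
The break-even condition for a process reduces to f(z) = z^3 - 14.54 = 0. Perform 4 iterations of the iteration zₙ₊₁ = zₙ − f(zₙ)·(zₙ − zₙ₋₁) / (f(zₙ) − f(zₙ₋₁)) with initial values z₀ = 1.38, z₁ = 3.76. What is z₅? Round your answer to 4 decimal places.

f(1.38) = -11.911928, f(3.76) = 38.617376
z₂ = 3.760000 − 38.617376·(3.760000 − 1.380000) / (38.617376 − (-11.911928)) = 3.760000 − (91.909355)/(50.529304) = 1.941068
f(1.941068) = -7.226548
z₃ = 1.941068 − (-7.226548)·(1.941068 − 3.760000) / (-7.226548 − 38.617376) = 1.941068 − (13.144597)/(-45.843924) = 2.227793
f(2.227793) = -3.483323
z₄ = 2.227793 − (-3.483323)·(2.227793 − 1.941068) / (-3.483323 − (-7.226548)) = 2.227793 − (-0.998756)/(3.743225) = 2.494610
f(2.494610) = 0.984157
z₅ = 2.494610 − 0.984157·(2.494610 − 2.227793) / (0.984157 − (-3.483323)) = 2.494610 − (0.262590)/(4.467479) = 2.435832

2.4358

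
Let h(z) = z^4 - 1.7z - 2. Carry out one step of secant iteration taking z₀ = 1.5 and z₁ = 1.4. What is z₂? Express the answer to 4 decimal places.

h(1.5) = 0.512500, h(1.4) = -0.538400
z₂ = 1.400000 − (-0.538400)·(1.400000 − 1.500000) / (-0.538400 − 0.512500) = 1.400000 − (0.053840)/(-1.050900) = 1.451232

1.4512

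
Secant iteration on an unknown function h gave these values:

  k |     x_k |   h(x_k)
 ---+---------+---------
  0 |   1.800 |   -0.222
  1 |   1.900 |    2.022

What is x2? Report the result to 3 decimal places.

1.810

x2 = 1.900 − 2.022·(1.900 − 1.800) / (2.022 − (-0.222))
   = 1.900 − (0.20220)/(2.24400) = 1.80989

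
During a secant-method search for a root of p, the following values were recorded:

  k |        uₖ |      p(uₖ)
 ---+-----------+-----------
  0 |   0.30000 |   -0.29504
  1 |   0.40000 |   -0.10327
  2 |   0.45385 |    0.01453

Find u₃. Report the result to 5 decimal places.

u₃ = 0.45385 − 0.01453·(0.45385 − 0.40000) / (0.01453 − (-0.10327))
   = 0.45385 − (0.0007824)/(0.1178000) = 0.4472079

0.44721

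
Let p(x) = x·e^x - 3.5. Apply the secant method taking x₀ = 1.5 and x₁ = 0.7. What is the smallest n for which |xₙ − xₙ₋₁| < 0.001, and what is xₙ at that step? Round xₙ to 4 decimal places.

n = 6, xₙ = 1.1303

p(1.5) = 3.222534, p(0.7) = -2.090373
x₂ = 0.700000 − (-2.090373)·(-0.800000)/(-5.312907) = 1.014761;  |Δ| = 0.314761
p(1.014761) = -0.700572
x₃ = 1.014761 − (-0.700572)·(0.314761)/(1.389801) = 1.173427;  |Δ| = 0.158665
p(1.173427) = 0.293750
x₄ = 1.173427 − 0.293750·(0.158665)/(0.994322) = 1.126553;  |Δ| = 0.046874
p(1.126553) = -0.024582
x₅ = 1.126553 − (-0.024582)·(-0.046874)/(-0.318332) = 1.130172;  |Δ| = 0.003620
p(1.130172) = -0.000772
x₆ = 1.130172 − (-0.000772)·(0.003620)/(0.023810) = 1.130290;  |Δ| = 0.000117
|x₆ − x₅| = 0.000117 < 0.001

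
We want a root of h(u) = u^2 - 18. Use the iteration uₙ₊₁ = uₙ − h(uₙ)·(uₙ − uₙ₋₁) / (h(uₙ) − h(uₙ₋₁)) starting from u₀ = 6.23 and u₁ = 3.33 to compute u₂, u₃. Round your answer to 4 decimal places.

4.0529, 4.2661

h(6.23) = 20.812900, h(3.33) = -6.911100
u₂ = 3.330000 − (-6.911100)·(3.330000 − 6.230000) / (-6.911100 − 20.812900) = 3.330000 − (20.042190)/(-27.724000) = 4.052918
h(4.052918) = -1.573852
u₃ = 4.052918 − (-1.573852)·(4.052918 − 3.330000) / (-1.573852 − (-6.911100)) = 4.052918 − (-1.137767)/(5.337248) = 4.266093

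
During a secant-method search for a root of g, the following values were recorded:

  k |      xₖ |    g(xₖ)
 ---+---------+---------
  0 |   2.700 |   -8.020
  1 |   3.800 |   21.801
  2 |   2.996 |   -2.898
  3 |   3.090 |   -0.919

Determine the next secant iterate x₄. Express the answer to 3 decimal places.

3.134

x₄ = 3.090 − (-0.919)·(3.090 − 2.996) / (-0.919 − (-2.898))
   = 3.090 − (-0.08639)/(1.97900) = 3.13365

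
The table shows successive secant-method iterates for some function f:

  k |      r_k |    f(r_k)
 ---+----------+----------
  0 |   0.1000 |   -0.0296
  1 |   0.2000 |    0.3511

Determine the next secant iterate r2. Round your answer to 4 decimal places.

0.1078

r2 = 0.2000 − 0.3511·(0.2000 − 0.1000) / (0.3511 − (-0.0296))
   = 0.2000 − (0.035110)/(0.380700) = 0.107775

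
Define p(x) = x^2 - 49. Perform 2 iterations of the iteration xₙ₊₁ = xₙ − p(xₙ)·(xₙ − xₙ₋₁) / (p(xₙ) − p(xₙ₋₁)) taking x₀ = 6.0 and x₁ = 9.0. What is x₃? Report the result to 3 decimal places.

p(6.0) = -13.00000, p(9.0) = 32.00000
x₂ = 9.00000 − 32.00000·(9.00000 − 6.00000) / (32.00000 − (-13.00000)) = 9.00000 − (96.00000)/(45.00000) = 6.86667
p(6.86667) = -1.84889
x₃ = 6.86667 − (-1.84889)·(6.86667 − 9.00000) / (-1.84889 − 32.00000) = 6.86667 − (3.94430)/(-33.84889) = 6.98319

6.983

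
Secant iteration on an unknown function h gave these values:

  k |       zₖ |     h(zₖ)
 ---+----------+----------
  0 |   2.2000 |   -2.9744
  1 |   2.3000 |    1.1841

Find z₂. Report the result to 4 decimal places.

z₂ = 2.3000 − 1.1841·(2.3000 − 2.2000) / (1.1841 − (-2.9744))
   = 2.3000 − (0.118410)/(4.158500) = 2.271526

2.2715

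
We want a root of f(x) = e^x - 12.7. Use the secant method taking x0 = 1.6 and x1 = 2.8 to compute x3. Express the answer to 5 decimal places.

2.52487

f(1.6) = -7.7469676, f(2.8) = 3.7446468
x2 = 2.8000000 − 3.7446468·(2.8000000 − 1.6000000) / (3.7446468 − (-7.7469676)) = 2.8000000 − (4.4935761)/(11.4916143) = 2.4089691
f(2.4089691) = -1.5775108
x3 = 2.4089691 − (-1.5775108)·(2.4089691 − 2.8000000) / (-1.5775108 − 3.7446468) = 2.4089691 − (0.6168554)/(-5.3221575) = 2.5248724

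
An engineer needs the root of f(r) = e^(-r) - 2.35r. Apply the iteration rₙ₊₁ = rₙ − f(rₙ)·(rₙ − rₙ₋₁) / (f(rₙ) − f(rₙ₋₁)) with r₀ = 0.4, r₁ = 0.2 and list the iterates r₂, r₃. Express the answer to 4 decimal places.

0.3128, 0.3116

f(0.4) = -0.269680, f(0.2) = 0.348731
r₂ = 0.200000 − 0.348731·(0.200000 − 0.400000) / (0.348731 − (-0.269680)) = 0.200000 − (-0.069746)/(0.618411) = 0.312783
f(0.312783) = -0.003631
r₃ = 0.312783 − (-0.003631)·(0.312783 − 0.200000) / (-0.003631 − 0.348731) = 0.312783 − (-0.000410)/(-0.352362) = 0.311621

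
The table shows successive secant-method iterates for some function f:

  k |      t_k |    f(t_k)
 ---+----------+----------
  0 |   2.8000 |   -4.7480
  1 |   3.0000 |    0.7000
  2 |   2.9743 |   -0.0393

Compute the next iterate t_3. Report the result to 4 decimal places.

2.9757

t_3 = 2.9743 − (-0.0393)·(2.9743 − 3.0000) / (-0.0393 − 0.7000)
   = 2.9743 − (0.001010)/(-0.739300) = 2.975666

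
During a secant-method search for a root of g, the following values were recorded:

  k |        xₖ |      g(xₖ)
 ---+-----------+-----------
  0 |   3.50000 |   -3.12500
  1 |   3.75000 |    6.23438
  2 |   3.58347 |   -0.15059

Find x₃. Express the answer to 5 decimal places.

x₃ = 3.58347 − (-0.15059)·(3.58347 − 3.75000) / (-0.15059 − 6.23438)
   = 3.58347 − (0.0250778)/(-6.3849700) = 3.5873976

3.58740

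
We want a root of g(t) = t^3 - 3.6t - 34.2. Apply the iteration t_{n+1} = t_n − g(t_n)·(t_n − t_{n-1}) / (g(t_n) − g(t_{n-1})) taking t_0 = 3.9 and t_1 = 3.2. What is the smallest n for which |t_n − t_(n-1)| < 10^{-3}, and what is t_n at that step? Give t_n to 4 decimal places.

n = 5, t_n = 3.6142

g(3.9) = 11.079000, g(3.2) = -12.952000
t_2 = 3.200000 − (-12.952000)·(-0.700000)/(-24.031000) = 3.577279;  |Δ| = 0.377279
g(3.577279) = -1.300021
t_3 = 3.577279 − (-1.300021)·(0.377279)/(11.651979) = 3.619373;  |Δ| = 0.042093
g(3.619373) = 0.183530
t_4 = 3.619373 − 0.183530·(0.042093)/(1.483551) = 3.614165;  |Δ| = 0.005207
g(3.614165) = -0.002077
t_5 = 3.614165 − (-0.002077)·(-0.005207)/(-0.185607) = 3.614224;  |Δ| = 0.000058
|t_5 − t_4| = 0.000058 < 10^{-3}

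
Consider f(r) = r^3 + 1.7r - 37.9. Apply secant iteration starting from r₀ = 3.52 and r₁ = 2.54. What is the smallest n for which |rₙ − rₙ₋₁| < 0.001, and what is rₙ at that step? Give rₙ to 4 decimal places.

n = 5, rₙ = 3.1905

f(3.52) = 11.698208, f(2.54) = -17.194936
r₂ = 2.540000 − (-17.194936)·(-0.980000)/(-28.893144) = 3.123219;  |Δ| = 0.583219
f(3.123219) = -2.125090
r₃ = 3.123219 − (-2.125090)·(0.583219)/(15.069846) = 3.205463;  |Δ| = 0.082243
f(3.205463) = 0.485381
r₄ = 3.205463 − 0.485381·(0.082243)/(2.610472) = 3.190171;  |Δ| = 0.015292
f(3.190171) = -0.009746
r₅ = 3.190171 − (-0.009746)·(-0.015292)/(-0.495127) = 3.190471;  |Δ| = 0.000301
|r₅ − r₄| = 0.000301 < 0.001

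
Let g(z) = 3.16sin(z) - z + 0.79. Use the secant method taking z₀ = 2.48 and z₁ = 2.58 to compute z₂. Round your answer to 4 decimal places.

2.5501

g(2.48) = 0.251423, g(2.58) = -0.107190
z₂ = 2.580000 − (-0.107190)·(2.580000 − 2.480000) / (-0.107190 − 0.251423) = 2.580000 − (-0.010719)/(-0.358612) = 2.550110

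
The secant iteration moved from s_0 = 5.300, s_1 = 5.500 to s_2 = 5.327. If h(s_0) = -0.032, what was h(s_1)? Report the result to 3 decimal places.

0.205

The secant line through (5.300, -0.032) and (5.500, h(s_1)) crosses zero at s_2 = 5.327.
So (5.300, -0.032), (5.500, h(s_1)), (5.327, 0) are collinear:
h(s_1) = -0.032 · (5.500 − 5.327) / (5.300 − 5.327) = -0.032 · (0.17300)/(-0.02700) = 0.20504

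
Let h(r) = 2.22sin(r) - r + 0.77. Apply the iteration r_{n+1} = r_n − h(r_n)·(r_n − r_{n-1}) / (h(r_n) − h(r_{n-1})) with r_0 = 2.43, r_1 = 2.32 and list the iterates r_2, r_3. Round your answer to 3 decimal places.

h(2.43) = -0.21025, h(2.32) = 0.07555
r_2 = 2.32000 − 0.07555·(2.32000 − 2.43000) / (0.07555 − (-0.21025)) = 2.32000 − (-0.00831)/(0.28580) = 2.34908
h(2.34908) = 0.00183
r_3 = 2.34908 − 0.00183·(2.34908 − 2.32000) / (0.00183 − 0.07555) = 2.34908 − (0.00005)/(-0.07373) = 2.34980

2.349, 2.350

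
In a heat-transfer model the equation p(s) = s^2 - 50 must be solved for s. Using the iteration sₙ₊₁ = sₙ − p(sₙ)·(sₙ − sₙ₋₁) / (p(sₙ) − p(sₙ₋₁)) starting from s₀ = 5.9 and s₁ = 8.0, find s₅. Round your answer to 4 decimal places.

p(5.9) = -15.190000, p(8.0) = 14.000000
s₂ = 8.000000 − 14.000000·(8.000000 − 5.900000) / (14.000000 − (-15.190000)) = 8.000000 − (29.400000)/(29.190000) = 6.992806
p(6.992806) = -1.100668
s₃ = 6.992806 − (-1.100668)·(6.992806 − 8.000000) / (-1.100668 − 14.000000) = 6.992806 − (1.108586)/(-15.100668) = 7.066219
p(7.066219) = -0.068552
s₄ = 7.066219 − (-0.068552)·(7.066219 − 6.992806) / (-0.068552 − (-1.100668)) = 7.066219 − (-0.005033)/(1.032116) = 7.071095
p(7.071095) = 0.000382
s₅ = 7.071095 − 0.000382·(7.071095 − 7.066219) / (0.000382 − (-0.068552)) = 7.071095 − (0.000002)/(0.068933) = 7.071068

7.0711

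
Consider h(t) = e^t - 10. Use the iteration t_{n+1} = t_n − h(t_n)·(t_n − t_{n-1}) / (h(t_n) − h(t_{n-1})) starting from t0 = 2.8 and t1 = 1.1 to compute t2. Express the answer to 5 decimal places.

1.98486

h(2.8) = 6.4446468, h(1.1) = -6.9958340
t2 = 1.1000000 − (-6.9958340)·(1.1000000 − 2.8000000) / (-6.9958340 − 6.4446468) = 1.1000000 − (11.8929178)/(-13.4404807) = 1.9848581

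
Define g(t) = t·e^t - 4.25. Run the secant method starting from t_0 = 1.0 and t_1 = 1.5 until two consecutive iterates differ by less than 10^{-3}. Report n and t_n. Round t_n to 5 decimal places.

n = 5, t_n = 1.23547

g(1.0) = -1.5317182, g(1.5) = 2.4725336
t_2 = 1.5000000 − 2.4725336·(0.5000000)/(4.0042518) = 1.1912615;  |Δ| = 0.3087385
g(1.1912615) = -0.3292841
t_3 = 1.1912615 − (-0.3292841)·(-0.3087385)/(-2.8018177) = 1.2275460;  |Δ| = 0.0362845
g(1.2275460) = -0.0605767
t_4 = 1.2275460 − (-0.0605767)·(0.0362845)/(0.2687073) = 1.2357259;  |Δ| = 0.0081799
g(1.2357259) = 0.0019789
t_5 = 1.2357259 − 0.0019789·(0.0081799)/(0.0625556) = 1.2354672;  |Δ| = 0.0002588
|t_5 − t_4| = 0.0002588 < 10^{-3}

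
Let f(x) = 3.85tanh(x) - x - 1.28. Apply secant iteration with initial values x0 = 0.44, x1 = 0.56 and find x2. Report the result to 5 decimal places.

f(0.44) = -0.1274689, f(0.56) = 0.1157131
x2 = 0.5600000 − 0.1157131·(0.5600000 − 0.4400000) / (0.1157131 − (-0.1274689)) = 0.5600000 − (0.0138856)/(0.2431820) = 0.5029005

0.50290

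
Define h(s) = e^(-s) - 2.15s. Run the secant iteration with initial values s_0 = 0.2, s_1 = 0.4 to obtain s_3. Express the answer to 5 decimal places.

0.33328

h(0.2) = 0.3887308, h(0.4) = -0.1896800
s_2 = 0.4000000 − (-0.1896800)·(0.4000000 − 0.2000000) / (-0.1896800 − 0.3887308) = 0.4000000 − (-0.0379360)/(-0.5784107) = 0.3344134
h(0.3344134) = -0.0032310
s_3 = 0.3344134 − (-0.0032310)·(0.3344134 − 0.4000000) / (-0.0032310 − (-0.1896800)) = 0.3344134 − (0.0002119)/(0.1864490) = 0.3332768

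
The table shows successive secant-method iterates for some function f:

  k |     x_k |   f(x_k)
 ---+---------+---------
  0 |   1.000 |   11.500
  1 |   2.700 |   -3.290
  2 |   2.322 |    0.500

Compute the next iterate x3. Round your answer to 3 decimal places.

x3 = 2.322 − 0.500·(2.322 − 2.700) / (0.500 − (-3.290))
   = 2.322 − (-0.18900)/(3.79000) = 2.37187

2.372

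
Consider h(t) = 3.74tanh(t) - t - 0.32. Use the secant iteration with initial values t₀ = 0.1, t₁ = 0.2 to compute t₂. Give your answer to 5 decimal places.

h(0.1) = -0.0472417, h(0.2) = 0.2181837
t₂ = 0.2000000 − 0.2181837·(0.2000000 − 0.1000000) / (0.2181837 − (-0.0472417)) = 0.2000000 − (0.0218184)/(0.2654254) = 0.1177985

0.11780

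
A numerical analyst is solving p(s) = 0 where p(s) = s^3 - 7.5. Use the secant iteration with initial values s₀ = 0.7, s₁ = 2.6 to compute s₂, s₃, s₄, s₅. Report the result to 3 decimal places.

1.489, 1.816, 2.000, 1.954

p(0.7) = -7.15700, p(2.6) = 10.07600
s₂ = 2.60000 − 10.07600·(2.60000 − 0.70000) / (10.07600 − (-7.15700)) = 2.60000 − (19.14440)/(17.23300) = 1.48908
p(1.48908) = -4.19814
s₃ = 1.48908 − (-4.19814)·(1.48908 − 2.60000) / (-4.19814 − 10.07600) = 1.48908 − (4.66378)/(-14.27414) = 1.81581
p(1.81581) = -1.51293
s₄ = 1.81581 − (-1.51293)·(1.81581 − 1.48908) / (-1.51293 − (-4.19814)) = 1.81581 − (-0.49432)/(2.68521) = 1.99990
p(1.99990) = 0.49884
s₅ = 1.99990 − 0.49884·(1.99990 − 1.81581) / (0.49884 − (-1.51293)) = 1.99990 − (0.09183)/(2.01178) = 1.95426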